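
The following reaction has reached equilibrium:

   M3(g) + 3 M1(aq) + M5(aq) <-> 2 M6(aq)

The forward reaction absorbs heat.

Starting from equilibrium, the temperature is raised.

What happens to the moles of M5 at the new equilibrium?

The forward reaction is endothermic. Raising T favours the endothermic direction — shift to the right.
The net shift is to the right. M5 is a reactant, so its amount decreases.

decreases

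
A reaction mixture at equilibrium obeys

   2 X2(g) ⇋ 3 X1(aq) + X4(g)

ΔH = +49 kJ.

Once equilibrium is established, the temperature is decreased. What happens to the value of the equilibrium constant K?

decreases

K depends on temperature via the van 't Hoff relation. The forward reaction is endothermic, so lowering T decreases K.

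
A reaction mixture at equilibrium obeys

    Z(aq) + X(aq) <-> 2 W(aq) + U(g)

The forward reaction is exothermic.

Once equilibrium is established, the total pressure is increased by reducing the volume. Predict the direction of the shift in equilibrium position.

left

Gas moles: reactants 0, products 1 (Δn_gas = +1). Compression shifts the system toward the side with fewer moles of gas — to the left.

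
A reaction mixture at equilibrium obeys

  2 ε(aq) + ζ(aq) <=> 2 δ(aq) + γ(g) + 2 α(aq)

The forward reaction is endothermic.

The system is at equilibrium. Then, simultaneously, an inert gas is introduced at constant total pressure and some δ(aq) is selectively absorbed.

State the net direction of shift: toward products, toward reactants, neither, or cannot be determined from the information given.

right

Adding inert gas at constant total pressure expands the volume and lowers every reacting partial pressure. With Δn_gas = 1 − 0 = +1, Q moves away from K toward the side with fewer gas moles, so the system shifts toward the side with more gas moles — to the right.
Removing δ (aq), a product, drives the reaction to the right.
All effects act in the same direction — net shift to the right.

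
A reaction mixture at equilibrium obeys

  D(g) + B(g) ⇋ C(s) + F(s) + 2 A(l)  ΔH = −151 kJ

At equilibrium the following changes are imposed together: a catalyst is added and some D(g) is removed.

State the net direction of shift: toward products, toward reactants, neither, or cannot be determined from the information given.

left

A catalyst speeds both forward and reverse rates equally; it changes neither Q nor K — no shift from this change.
Removing D (g), a reactant, drives the reaction to the left.
Only the nonzero effect(s) matter; the net shift is to the left.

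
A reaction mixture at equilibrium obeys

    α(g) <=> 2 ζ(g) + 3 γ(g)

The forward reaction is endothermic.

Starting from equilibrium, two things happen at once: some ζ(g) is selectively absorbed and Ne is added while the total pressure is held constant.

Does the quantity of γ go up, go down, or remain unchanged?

increases

Removing ζ (g), a product, drives the reaction to the right.
Adding inert gas at constant total pressure expands the volume and lowers every reacting partial pressure. With Δn_gas = 5 − 1 = +4, Q moves away from K toward the side with fewer gas moles, so the system shifts toward the side with more gas moles — to the right.
The net shift is to the right. γ is a product, so its amount increases.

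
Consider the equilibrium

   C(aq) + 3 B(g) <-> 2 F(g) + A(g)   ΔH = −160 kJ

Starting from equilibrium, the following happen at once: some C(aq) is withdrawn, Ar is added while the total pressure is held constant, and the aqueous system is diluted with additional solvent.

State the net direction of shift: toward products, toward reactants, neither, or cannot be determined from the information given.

Removing C (aq), a reactant, drives the reaction to the left.
Adding inert gas at constant total pressure expands the volume, scaling every reacting partial pressure by the same factor. Δn_gas = 3 − 3 = 0, so Q is unchanged — no shift.
Dilution lowers every aqueous concentration by the same factor. Δn_aq = 0 − 1 = -1, so the system shifts toward the side with more dissolved moles — to the left.
Only the nonzero effect(s) matter; the net shift is to the left.

left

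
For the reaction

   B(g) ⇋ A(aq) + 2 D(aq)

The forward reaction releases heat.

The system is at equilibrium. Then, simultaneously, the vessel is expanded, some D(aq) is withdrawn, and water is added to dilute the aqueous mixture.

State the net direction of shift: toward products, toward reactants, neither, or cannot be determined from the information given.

Gas moles: reactants 1, products 0 (Δn_gas = -1). Expansion shifts the system toward the side with more moles of gas — to the left.
Removing D (aq), a product, drives the reaction to the right.
Dilution lowers every aqueous concentration by the same factor. Δn_aq = 3 − 0 = +3, so the system shifts toward the side with more dissolved moles — to the right.
The individual effects push in opposite directions; without quantitative information the net direction cannot be determined.

cannot be determined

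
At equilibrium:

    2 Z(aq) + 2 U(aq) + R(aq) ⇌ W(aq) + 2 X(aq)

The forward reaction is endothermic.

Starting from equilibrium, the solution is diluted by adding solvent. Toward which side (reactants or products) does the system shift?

Dilution lowers every aqueous concentration by the same factor. Δn_aq = 3 − 5 = -2, so the system shifts toward the side with more dissolved moles — to the left.

left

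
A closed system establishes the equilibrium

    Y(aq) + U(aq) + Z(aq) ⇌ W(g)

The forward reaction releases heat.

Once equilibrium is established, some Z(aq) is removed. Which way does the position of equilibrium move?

left

Removing Z (aq), a reactant, drives the reaction to the left.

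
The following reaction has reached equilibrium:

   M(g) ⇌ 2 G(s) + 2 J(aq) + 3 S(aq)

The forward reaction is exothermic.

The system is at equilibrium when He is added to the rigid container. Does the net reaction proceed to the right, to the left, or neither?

At constant volume, adding an inert gas leaves every reacting species' partial pressure unchanged, so Q is unchanged — no shift from this change.

no shift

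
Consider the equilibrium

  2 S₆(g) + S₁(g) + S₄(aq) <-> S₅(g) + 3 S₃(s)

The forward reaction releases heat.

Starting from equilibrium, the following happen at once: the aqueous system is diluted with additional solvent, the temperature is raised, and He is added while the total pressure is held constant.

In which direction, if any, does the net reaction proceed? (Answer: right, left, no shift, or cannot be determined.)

left

Dilution lowers every aqueous concentration by the same factor. Δn_aq = 0 − 1 = -1, so the system shifts toward the side with more dissolved moles — to the left.
The forward reaction is exothermic. Raising T favours the endothermic direction — shift to the left.
Adding inert gas at constant total pressure expands the volume and lowers every reacting partial pressure. With Δn_gas = 1 − 3 = -2, Q moves away from K toward the side with fewer gas moles, so the system shifts toward the side with more gas moles — to the left.
All effects act in the same direction — net shift to the left.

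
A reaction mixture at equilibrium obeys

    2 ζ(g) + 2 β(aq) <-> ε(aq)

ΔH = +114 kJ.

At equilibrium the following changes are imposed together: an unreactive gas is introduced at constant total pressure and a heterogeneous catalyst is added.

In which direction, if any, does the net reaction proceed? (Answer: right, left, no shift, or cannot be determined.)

left

Adding inert gas at constant total pressure expands the volume and lowers every reacting partial pressure. With Δn_gas = 0 − 2 = -2, Q moves away from K toward the side with fewer gas moles, so the system shifts toward the side with more gas moles — to the left.
A catalyst speeds both forward and reverse rates equally; it changes neither Q nor K — no shift from this change.
Only the nonzero effect(s) matter; the net shift is to the left.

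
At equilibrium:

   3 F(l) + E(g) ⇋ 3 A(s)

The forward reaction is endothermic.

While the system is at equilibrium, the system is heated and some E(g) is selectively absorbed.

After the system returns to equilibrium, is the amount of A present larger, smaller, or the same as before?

cannot be determined

The forward reaction is endothermic. Raising T favours the endothermic direction — shift to the right.
Removing E (g), a reactant, drives the reaction to the left.
The two effects oppose each other, so the net shift — and hence the change in A — cannot be determined from the given information.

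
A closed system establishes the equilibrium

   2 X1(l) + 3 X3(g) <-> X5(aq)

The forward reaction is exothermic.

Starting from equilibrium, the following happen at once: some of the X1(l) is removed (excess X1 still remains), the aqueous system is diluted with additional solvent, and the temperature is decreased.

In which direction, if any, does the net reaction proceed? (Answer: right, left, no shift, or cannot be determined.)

right

X1 is a pure liquid; its activity is 1 regardless of amount, so Q is unaffected — no shift from this change.
Dilution lowers every aqueous concentration by the same factor. Δn_aq = 1 − 0 = +1, so the system shifts toward the side with more dissolved moles — to the right.
The forward reaction is exothermic. Lowering T favours the exothermic direction — shift to the right.
Only the nonzero effect(s) matter; the net shift is to the right.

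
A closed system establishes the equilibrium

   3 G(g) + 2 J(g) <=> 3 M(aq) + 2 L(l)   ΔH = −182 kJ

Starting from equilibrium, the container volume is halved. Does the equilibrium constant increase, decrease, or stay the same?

unchanged

The equilibrium constant depends only on temperature. This perturbation may move the position of equilibrium, but since T is unchanged, K itself is unchanged.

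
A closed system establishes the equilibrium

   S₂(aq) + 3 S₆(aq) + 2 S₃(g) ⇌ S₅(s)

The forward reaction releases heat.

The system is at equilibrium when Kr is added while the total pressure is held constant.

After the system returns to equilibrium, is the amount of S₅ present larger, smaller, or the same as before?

decreases

Adding inert gas at constant total pressure expands the volume and lowers every reacting partial pressure. With Δn_gas = 0 − 2 = -2, Q moves away from K toward the side with fewer gas moles, so the system shifts toward the side with more gas moles — to the left.
The net shift is to the left. S₅ is a product, so its amount decreases.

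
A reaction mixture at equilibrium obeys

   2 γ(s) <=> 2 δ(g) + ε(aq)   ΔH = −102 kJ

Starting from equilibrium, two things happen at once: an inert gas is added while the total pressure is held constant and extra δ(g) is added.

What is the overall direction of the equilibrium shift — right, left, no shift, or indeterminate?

Adding inert gas at constant total pressure expands the volume and lowers every reacting partial pressure. With Δn_gas = 2 − 0 = +2, Q moves away from K toward the side with fewer gas moles, so the system shifts toward the side with more gas moles — to the right.
Adding δ (g), a product, drives the reaction to the left.
The individual effects push in opposite directions; without quantitative information the net direction cannot be determined.

cannot be determined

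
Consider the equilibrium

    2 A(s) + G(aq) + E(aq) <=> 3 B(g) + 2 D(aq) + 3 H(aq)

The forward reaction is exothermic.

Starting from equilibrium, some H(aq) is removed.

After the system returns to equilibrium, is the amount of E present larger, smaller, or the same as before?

decreases

Removing H (aq), a product, drives the reaction to the right.
The net shift is to the right. E is a reactant, so its amount decreases.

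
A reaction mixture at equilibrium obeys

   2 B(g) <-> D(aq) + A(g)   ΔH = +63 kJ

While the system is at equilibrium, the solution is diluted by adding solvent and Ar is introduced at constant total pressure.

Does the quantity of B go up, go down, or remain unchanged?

Dilution lowers every aqueous concentration by the same factor. Δn_aq = 1 − 0 = +1, so the system shifts toward the side with more dissolved moles — to the right.
Adding inert gas at constant total pressure expands the volume and lowers every reacting partial pressure. With Δn_gas = 1 − 2 = -1, Q moves away from K toward the side with fewer gas moles, so the system shifts toward the side with more gas moles — to the left.
The two effects oppose each other, so the net shift — and hence the change in B — cannot be determined from the given information.

cannot be determined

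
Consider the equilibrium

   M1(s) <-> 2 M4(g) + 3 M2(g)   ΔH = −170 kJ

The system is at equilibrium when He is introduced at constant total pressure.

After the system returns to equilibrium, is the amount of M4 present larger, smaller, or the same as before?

Adding inert gas at constant total pressure expands the volume and lowers every reacting partial pressure. With Δn_gas = 5 − 0 = +5, Q moves away from K toward the side with fewer gas moles, so the system shifts toward the side with more gas moles — to the right.
The net shift is to the right. M4 is a product, so its amount increases.

increases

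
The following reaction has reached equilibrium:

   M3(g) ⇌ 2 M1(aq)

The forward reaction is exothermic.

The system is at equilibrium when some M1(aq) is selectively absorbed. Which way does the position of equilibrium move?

Removing M1 (aq), a product, drives the reaction to the right.

right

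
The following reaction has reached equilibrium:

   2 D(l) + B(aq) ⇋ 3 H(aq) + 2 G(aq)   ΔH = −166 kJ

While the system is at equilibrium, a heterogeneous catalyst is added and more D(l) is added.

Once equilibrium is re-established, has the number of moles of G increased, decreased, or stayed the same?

unchanged

A catalyst speeds both forward and reverse rates equally; it changes neither Q nor K — no shift from this change.
D is a pure liquid; its activity is 1 regardless of amount, so Q is unaffected — no shift from this change.
No net shift occurs, so the amount of G is unchanged.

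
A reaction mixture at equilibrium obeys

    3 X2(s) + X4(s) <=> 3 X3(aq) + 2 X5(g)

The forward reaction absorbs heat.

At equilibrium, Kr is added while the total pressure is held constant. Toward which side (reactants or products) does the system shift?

Adding inert gas at constant total pressure expands the volume and lowers every reacting partial pressure. With Δn_gas = 2 − 0 = +2, Q moves away from K toward the side with fewer gas moles, so the system shifts toward the side with more gas moles — to the right.

right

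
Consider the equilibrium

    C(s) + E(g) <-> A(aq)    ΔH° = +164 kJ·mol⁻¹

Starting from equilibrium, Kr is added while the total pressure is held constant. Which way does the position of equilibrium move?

left

Adding inert gas at constant total pressure expands the volume and lowers every reacting partial pressure. With Δn_gas = 0 − 1 = -1, Q moves away from K toward the side with fewer gas moles, so the system shifts toward the side with more gas moles — to the left.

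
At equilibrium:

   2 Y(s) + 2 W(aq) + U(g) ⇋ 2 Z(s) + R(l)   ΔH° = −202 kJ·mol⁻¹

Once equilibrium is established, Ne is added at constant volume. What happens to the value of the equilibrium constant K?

The equilibrium constant depends only on temperature. This perturbation changes neither the position of equilibrium nor K.

unchanged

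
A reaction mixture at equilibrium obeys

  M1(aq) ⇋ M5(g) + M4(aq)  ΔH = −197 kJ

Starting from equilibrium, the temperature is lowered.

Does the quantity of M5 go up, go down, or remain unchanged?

The forward reaction is exothermic. Lowering T favours the exothermic direction — shift to the right.
The net shift is to the right. M5 is a product, so its amount increases.

increases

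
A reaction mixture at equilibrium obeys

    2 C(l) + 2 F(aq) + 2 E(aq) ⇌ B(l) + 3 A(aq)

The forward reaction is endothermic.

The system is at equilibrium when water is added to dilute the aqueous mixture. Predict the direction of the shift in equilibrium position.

left

Dilution lowers every aqueous concentration by the same factor. Δn_aq = 3 − 4 = -1, so the system shifts toward the side with more dissolved moles — to the left.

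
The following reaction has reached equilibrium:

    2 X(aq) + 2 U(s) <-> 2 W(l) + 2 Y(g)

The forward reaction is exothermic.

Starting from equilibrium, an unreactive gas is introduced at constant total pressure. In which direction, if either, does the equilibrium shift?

Adding inert gas at constant total pressure expands the volume and lowers every reacting partial pressure. With Δn_gas = 2 − 0 = +2, Q moves away from K toward the side with fewer gas moles, so the system shifts toward the side with more gas moles — to the right.

right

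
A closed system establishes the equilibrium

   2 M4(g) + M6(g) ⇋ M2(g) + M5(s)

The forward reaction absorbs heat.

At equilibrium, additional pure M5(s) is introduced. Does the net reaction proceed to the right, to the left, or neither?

no shift

M5 is a pure solid; its activity is 1 regardless of amount, so Q is unaffected — no shift from this change.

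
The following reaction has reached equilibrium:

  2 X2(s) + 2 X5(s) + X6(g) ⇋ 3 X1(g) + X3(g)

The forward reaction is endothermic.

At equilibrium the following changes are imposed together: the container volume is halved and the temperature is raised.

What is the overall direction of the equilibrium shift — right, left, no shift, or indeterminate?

Gas moles: reactants 1, products 4 (Δn_gas = +3). Compression shifts the system toward the side with fewer moles of gas — to the left.
The forward reaction is endothermic. Raising T favours the endothermic direction — shift to the right.
The individual effects push in opposite directions; without quantitative information the net direction cannot be determined.

cannot be determined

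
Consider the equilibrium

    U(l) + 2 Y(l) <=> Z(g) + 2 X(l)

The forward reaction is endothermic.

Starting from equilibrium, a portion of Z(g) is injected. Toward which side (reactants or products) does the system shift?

Adding Z (g), a product, drives the reaction to the left.

left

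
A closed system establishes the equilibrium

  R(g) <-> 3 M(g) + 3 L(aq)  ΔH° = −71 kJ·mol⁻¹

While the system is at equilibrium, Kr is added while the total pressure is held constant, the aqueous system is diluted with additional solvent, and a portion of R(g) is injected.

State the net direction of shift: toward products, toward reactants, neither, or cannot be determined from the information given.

Adding inert gas at constant total pressure expands the volume and lowers every reacting partial pressure. With Δn_gas = 3 − 1 = +2, Q moves away from K toward the side with fewer gas moles, so the system shifts toward the side with more gas moles — to the right.
Dilution lowers every aqueous concentration by the same factor. Δn_aq = 3 − 0 = +3, so the system shifts toward the side with more dissolved moles — to the right.
Adding R (g), a reactant, drives the reaction to the right.
All effects act in the same direction — net shift to the right.

right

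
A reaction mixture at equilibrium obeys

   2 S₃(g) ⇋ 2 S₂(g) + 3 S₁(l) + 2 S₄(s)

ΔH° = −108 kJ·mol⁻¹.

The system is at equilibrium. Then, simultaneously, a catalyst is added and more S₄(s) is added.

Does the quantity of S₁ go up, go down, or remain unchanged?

A catalyst speeds both forward and reverse rates equally; it changes neither Q nor K — no shift from this change.
S₄ is a pure solid; its activity is 1 regardless of amount, so Q is unaffected — no shift from this change.
No net shift occurs, so the amount of S₁ is unchanged.

unchanged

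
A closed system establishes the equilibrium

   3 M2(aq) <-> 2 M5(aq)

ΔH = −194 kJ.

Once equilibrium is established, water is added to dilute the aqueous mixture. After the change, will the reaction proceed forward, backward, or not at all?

left

Dilution lowers every aqueous concentration by the same factor. Δn_aq = 2 − 3 = -1, so the system shifts toward the side with more dissolved moles — to the left.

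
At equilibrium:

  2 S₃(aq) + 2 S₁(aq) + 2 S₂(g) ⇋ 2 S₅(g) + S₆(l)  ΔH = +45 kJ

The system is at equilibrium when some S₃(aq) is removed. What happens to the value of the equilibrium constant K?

The equilibrium constant depends only on temperature. This perturbation may move the position of equilibrium, but since T is unchanged, K itself is unchanged.

unchanged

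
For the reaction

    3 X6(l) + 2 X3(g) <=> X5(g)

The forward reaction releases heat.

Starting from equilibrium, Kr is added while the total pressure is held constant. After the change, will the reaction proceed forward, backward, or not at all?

left

Adding inert gas at constant total pressure expands the volume and lowers every reacting partial pressure. With Δn_gas = 1 − 2 = -1, Q moves away from K toward the side with fewer gas moles, so the system shifts toward the side with more gas moles — to the left.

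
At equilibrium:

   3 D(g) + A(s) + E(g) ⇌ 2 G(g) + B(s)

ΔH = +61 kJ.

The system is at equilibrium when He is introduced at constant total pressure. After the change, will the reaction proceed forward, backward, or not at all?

Adding inert gas at constant total pressure expands the volume and lowers every reacting partial pressure. With Δn_gas = 2 − 4 = -2, Q moves away from K toward the side with fewer gas moles, so the system shifts toward the side with more gas moles — to the left.

left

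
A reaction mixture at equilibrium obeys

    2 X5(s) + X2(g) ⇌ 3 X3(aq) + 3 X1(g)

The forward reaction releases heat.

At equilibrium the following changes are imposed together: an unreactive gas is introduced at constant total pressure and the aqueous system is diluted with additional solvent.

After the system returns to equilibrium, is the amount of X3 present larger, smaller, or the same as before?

increases

Adding inert gas at constant total pressure expands the volume and lowers every reacting partial pressure. With Δn_gas = 3 − 1 = +2, Q moves away from K toward the side with fewer gas moles, so the system shifts toward the side with more gas moles — to the right.
Dilution lowers every aqueous concentration by the same factor. Δn_aq = 3 − 0 = +3, so the system shifts toward the side with more dissolved moles — to the right.
The net shift is to the right. X3 is a product, so its amount increases.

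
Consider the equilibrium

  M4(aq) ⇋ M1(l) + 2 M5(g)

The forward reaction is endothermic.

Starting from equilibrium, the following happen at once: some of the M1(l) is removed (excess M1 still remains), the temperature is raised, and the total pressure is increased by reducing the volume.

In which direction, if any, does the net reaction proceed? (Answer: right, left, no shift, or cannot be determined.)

M1 is a pure liquid; its activity is 1 regardless of amount, so Q is unaffected — no shift from this change.
The forward reaction is endothermic. Raising T favours the endothermic direction — shift to the right.
Gas moles: reactants 0, products 2 (Δn_gas = +2). Compression shifts the system toward the side with fewer moles of gas — to the left.
The individual effects push in opposite directions; without quantitative information the net direction cannot be determined.

cannot be determined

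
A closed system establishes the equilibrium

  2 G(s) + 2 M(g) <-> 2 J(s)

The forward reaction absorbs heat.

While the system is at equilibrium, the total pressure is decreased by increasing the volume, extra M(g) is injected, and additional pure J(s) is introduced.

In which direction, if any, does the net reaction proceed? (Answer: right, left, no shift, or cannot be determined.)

Gas moles: reactants 2, products 0 (Δn_gas = -2). Expansion shifts the system toward the side with more moles of gas — to the left.
Adding M (g), a reactant, drives the reaction to the right.
J is a pure solid; its activity is 1 regardless of amount, so Q is unaffected — no shift from this change.
The individual effects push in opposite directions; without quantitative information the net direction cannot be determined.

cannot be determined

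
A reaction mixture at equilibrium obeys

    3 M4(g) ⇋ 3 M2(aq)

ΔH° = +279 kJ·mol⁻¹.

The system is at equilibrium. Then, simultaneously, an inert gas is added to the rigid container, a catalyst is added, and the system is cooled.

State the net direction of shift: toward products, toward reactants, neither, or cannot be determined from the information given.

left

At constant volume, adding an inert gas leaves every reacting species' partial pressure unchanged, so Q is unchanged — no shift from this change.
A catalyst speeds both forward and reverse rates equally; it changes neither Q nor K — no shift from this change.
The forward reaction is endothermic. Lowering T favours the exothermic direction — shift to the left.
Only the nonzero effect(s) matter; the net shift is to the left.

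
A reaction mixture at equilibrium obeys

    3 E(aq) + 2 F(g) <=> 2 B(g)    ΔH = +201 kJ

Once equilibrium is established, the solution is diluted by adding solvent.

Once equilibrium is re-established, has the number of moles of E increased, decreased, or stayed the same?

increases

Dilution lowers every aqueous concentration by the same factor. Δn_aq = 0 − 3 = -3, so the system shifts toward the side with more dissolved moles — to the left.
The net shift is to the left. E is a reactant, so its amount increases.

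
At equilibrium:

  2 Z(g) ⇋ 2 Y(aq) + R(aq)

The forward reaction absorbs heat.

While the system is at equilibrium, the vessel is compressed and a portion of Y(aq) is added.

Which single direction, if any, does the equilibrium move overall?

Gas moles: reactants 2, products 0 (Δn_gas = -2). Compression shifts the system toward the side with fewer moles of gas — to the right.
Adding Y (aq), a product, drives the reaction to the left.
The individual effects push in opposite directions; without quantitative information the net direction cannot be determined.

cannot be determined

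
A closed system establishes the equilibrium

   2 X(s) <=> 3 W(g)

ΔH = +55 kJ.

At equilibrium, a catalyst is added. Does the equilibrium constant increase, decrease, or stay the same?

unchanged

The equilibrium constant depends only on temperature. This perturbation changes neither the position of equilibrium nor K.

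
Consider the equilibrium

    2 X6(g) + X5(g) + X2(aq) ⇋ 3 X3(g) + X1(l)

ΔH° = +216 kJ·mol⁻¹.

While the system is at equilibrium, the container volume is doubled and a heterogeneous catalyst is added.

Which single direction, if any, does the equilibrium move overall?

Gas moles: reactants 3, products 3. Δn_gas = 0, so a volume change leaves Q equal to K — no shift from this change.
A catalyst speeds both forward and reverse rates equally; it changes neither Q nor K — no shift from this change.
None of the changes alters Q relative to K, so there is no net shift.

no shift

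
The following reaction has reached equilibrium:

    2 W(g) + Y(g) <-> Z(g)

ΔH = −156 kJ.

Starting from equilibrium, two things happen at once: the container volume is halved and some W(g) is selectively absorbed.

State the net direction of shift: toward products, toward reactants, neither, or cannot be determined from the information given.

cannot be determined

Gas moles: reactants 3, products 1 (Δn_gas = -2). Compression shifts the system toward the side with fewer moles of gas — to the right.
Removing W (g), a reactant, drives the reaction to the left.
The individual effects push in opposite directions; without quantitative information the net direction cannot be determined.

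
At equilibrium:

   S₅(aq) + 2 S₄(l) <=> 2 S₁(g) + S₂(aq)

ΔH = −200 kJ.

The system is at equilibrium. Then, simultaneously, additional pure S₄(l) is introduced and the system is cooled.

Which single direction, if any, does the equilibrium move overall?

right

S₄ is a pure liquid; its activity is 1 regardless of amount, so Q is unaffected — no shift from this change.
The forward reaction is exothermic. Lowering T favours the exothermic direction — shift to the right.
Only the nonzero effect(s) matter; the net shift is to the right.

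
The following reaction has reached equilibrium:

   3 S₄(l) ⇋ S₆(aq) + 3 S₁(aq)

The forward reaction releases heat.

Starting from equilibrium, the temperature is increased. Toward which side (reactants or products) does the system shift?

The forward reaction is exothermic. Raising T favours the endothermic direction — shift to the left.

left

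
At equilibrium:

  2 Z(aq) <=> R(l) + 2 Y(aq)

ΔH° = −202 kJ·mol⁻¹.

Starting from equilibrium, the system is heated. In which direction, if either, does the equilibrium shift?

left

The forward reaction is exothermic. Raising T favours the endothermic direction — shift to the left.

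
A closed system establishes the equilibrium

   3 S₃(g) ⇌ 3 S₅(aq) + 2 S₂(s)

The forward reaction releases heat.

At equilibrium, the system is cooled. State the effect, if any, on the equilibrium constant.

K depends on temperature via the van 't Hoff relation. The forward reaction is exothermic, so lowering T increases K.

increases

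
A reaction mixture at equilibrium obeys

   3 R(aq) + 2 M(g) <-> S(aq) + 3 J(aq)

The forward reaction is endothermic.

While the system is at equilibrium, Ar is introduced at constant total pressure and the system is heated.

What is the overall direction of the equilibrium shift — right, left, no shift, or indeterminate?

Adding inert gas at constant total pressure expands the volume and lowers every reacting partial pressure. With Δn_gas = 0 − 2 = -2, Q moves away from K toward the side with fewer gas moles, so the system shifts toward the side with more gas moles — to the left.
The forward reaction is endothermic. Raising T favours the endothermic direction — shift to the right.
The individual effects push in opposite directions; without quantitative information the net direction cannot be determined.

cannot be determined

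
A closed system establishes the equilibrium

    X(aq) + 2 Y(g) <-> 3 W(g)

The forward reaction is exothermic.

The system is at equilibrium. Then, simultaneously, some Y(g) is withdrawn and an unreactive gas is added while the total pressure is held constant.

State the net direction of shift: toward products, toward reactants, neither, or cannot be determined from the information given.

cannot be determined

Removing Y (g), a reactant, drives the reaction to the left.
Adding inert gas at constant total pressure expands the volume and lowers every reacting partial pressure. With Δn_gas = 3 − 2 = +1, Q moves away from K toward the side with fewer gas moles, so the system shifts toward the side with more gas moles — to the right.
The individual effects push in opposite directions; without quantitative information the net direction cannot be determined.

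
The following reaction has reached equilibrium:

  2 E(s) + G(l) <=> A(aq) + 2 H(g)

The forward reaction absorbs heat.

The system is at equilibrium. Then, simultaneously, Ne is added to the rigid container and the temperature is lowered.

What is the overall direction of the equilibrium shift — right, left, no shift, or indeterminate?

At constant volume, adding an inert gas leaves every reacting species' partial pressure unchanged, so Q is unchanged — no shift from this change.
The forward reaction is endothermic. Lowering T favours the exothermic direction — shift to the left.
Only the nonzero effect(s) matter; the net shift is to the left.

left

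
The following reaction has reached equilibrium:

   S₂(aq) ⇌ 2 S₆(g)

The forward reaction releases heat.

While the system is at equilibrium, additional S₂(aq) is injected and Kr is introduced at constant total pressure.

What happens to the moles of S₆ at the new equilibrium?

Adding S₂ (aq), a reactant, drives the reaction to the right.
Adding inert gas at constant total pressure expands the volume and lowers every reacting partial pressure. With Δn_gas = 2 − 0 = +2, Q moves away from K toward the side with fewer gas moles, so the system shifts toward the side with more gas moles — to the right.
The net shift is to the right. S₆ is a product, so its amount increases.

increases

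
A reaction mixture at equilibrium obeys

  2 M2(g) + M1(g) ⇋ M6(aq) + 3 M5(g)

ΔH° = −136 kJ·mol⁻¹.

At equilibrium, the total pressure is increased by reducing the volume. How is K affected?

unchanged

The equilibrium constant depends only on temperature. This perturbation changes neither the position of equilibrium nor K.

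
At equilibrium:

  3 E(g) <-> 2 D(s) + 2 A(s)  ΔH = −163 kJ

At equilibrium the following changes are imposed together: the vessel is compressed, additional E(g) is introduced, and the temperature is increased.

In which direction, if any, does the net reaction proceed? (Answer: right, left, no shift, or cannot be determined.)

Gas moles: reactants 3, products 0 (Δn_gas = -3). Compression shifts the system toward the side with fewer moles of gas — to the right.
Adding E (g), a reactant, drives the reaction to the right.
The forward reaction is exothermic. Raising T favours the endothermic direction — shift to the left.
The individual effects push in opposite directions; without quantitative information the net direction cannot be determined.

cannot be determined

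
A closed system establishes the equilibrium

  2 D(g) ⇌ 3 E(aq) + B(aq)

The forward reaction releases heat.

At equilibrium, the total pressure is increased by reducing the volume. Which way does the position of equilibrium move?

right

Gas moles: reactants 2, products 0 (Δn_gas = -2). Compression shifts the system toward the side with fewer moles of gas — to the right.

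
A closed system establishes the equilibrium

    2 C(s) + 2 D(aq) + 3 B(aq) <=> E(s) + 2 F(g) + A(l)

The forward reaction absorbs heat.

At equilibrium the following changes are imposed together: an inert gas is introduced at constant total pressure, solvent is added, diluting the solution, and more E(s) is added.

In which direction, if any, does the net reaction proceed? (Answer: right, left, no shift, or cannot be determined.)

Adding inert gas at constant total pressure expands the volume and lowers every reacting partial pressure. With Δn_gas = 2 − 0 = +2, Q moves away from K toward the side with fewer gas moles, so the system shifts toward the side with more gas moles — to the right.
Dilution lowers every aqueous concentration by the same factor. Δn_aq = 0 − 5 = -5, so the system shifts toward the side with more dissolved moles — to the left.
E is a pure solid; its activity is 1 regardless of amount, so Q is unaffected — no shift from this change.
The individual effects push in opposite directions; without quantitative information the net direction cannot be determined.

cannot be determined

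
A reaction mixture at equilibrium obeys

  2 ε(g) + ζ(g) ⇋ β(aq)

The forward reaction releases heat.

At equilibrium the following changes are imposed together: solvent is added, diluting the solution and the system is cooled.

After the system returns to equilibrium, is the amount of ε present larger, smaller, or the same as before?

decreases

Dilution lowers every aqueous concentration by the same factor. Δn_aq = 1 − 0 = +1, so the system shifts toward the side with more dissolved moles — to the right.
The forward reaction is exothermic. Lowering T favours the exothermic direction — shift to the right.
The net shift is to the right. ε is a reactant, so its amount decreases.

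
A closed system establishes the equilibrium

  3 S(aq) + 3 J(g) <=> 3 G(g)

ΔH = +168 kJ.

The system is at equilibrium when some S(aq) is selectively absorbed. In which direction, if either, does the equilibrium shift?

Removing S (aq), a reactant, drives the reaction to the left.

left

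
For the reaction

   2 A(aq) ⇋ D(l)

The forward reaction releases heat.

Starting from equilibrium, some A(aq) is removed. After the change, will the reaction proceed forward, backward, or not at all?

Removing A (aq), a reactant, drives the reaction to the left.

left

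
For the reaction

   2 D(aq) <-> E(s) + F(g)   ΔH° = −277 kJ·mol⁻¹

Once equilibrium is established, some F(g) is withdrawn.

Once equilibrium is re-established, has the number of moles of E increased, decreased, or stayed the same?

increases

Removing F (g), a product, drives the reaction to the right.
The net shift is to the right. E is a product, so its amount increases.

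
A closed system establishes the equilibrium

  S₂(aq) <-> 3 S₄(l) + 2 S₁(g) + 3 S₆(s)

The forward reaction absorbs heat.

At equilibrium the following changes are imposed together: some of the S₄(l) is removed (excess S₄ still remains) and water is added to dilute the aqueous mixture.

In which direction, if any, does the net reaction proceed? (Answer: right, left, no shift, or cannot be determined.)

left

S₄ is a pure liquid; its activity is 1 regardless of amount, so Q is unaffected — no shift from this change.
Dilution lowers every aqueous concentration by the same factor. Δn_aq = 0 − 1 = -1, so the system shifts toward the side with more dissolved moles — to the left.
Only the nonzero effect(s) matter; the net shift is to the left.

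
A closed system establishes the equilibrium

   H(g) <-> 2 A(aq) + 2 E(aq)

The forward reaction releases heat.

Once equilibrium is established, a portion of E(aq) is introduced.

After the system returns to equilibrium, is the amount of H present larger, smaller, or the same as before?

increases

Adding E (aq), a product, drives the reaction to the left.
The net shift is to the left. H is a reactant, so its amount increases.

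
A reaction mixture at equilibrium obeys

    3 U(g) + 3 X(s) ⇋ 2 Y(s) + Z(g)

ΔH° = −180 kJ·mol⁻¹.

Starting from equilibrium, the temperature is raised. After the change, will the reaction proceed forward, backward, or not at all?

left

The forward reaction is exothermic. Raising T favours the endothermic direction — shift to the left.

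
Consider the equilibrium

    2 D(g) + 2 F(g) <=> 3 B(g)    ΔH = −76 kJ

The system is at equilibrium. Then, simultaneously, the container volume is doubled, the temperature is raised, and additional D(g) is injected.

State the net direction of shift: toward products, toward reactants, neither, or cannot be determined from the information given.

cannot be determined

Gas moles: reactants 4, products 3 (Δn_gas = -1). Expansion shifts the system toward the side with more moles of gas — to the left.
The forward reaction is exothermic. Raising T favours the endothermic direction — shift to the left.
Adding D (g), a reactant, drives the reaction to the right.
The individual effects push in opposite directions; without quantitative information the net direction cannot be determined.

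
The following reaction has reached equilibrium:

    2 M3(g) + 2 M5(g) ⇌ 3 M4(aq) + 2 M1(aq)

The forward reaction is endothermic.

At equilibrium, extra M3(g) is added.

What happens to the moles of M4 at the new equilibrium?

Adding M3 (g), a reactant, drives the reaction to the right.
The net shift is to the right. M4 is a product, so its amount increases.

increases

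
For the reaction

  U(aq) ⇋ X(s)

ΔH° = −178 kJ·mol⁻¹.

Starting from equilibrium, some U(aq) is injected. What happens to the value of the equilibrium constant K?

unchanged

The equilibrium constant depends only on temperature. This perturbation may move the position of equilibrium, but since T is unchanged, K itself is unchanged.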